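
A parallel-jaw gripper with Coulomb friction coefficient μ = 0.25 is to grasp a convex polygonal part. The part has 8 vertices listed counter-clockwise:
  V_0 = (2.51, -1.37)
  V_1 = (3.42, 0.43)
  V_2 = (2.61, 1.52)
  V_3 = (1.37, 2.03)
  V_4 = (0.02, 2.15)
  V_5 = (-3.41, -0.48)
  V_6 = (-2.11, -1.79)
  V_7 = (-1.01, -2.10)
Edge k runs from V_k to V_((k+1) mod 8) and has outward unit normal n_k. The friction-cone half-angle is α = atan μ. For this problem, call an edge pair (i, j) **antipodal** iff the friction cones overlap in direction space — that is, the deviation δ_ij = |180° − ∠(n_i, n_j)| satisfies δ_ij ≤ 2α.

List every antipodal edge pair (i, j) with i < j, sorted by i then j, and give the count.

α = atan 0.25 = 14.04°;  2α = 28.07°
n_0 = (+0.8924, -0.4512)
n_1 = (+0.8026, +0.5965)
n_2 = (+0.3804, +0.9248)
n_3 = (+0.0885, +0.9961)
n_4 = (-0.6085, +0.7936)
n_5 = (-0.7098, -0.7044)
n_6 = (-0.2713, -0.9625)
n_7 = (+0.2031, -0.9792)
  (0,1): δ = 116.56°  ·
  (0,2): δ = 85.54°  ·
  (0,3): δ = 68.26°  ·
  (0,4): δ = 25.70°  ✓
  (0,5): δ = 71.60°  ·
  (0,6): δ = 101.08°  ·
  (0,7): δ = 128.54°  ·
  (1,2): δ = 148.97°  ·
  (1,3): δ = 131.70°  ·
  (1,4): δ = 89.14°  ·
  (1,5): δ = 8.16°  ✓
  (1,6): δ = 37.64°  ·
  (1,7): δ = 65.10°  ·
  (2,3): δ = 162.72°  ·
  (2,4): δ = 120.16°  ·
  (2,5): δ = 22.86°  ✓
  (2,6): δ = 6.62°  ✓
  (2,7): δ = 34.07°  ·
  (3,4): δ = 137.44°  ·
  (3,5): δ = 40.14°  ·
  (3,6): δ = 10.66°  ✓
  (3,7): δ = 16.80°  ✓
  (4,5): δ = 82.70°  ·
  (4,6): δ = 53.22°  ·
  (4,7): δ = 25.76°  ✓
  (5,6): δ = 150.52°  ·
  (5,7): δ = 123.06°  ·
  (6,7): δ = 152.54°  ·
antipodal pairs: 7

count = 7; pairs: (0,4), (1,5), (2,5), (2,6), (3,6), (3,7), (4,7)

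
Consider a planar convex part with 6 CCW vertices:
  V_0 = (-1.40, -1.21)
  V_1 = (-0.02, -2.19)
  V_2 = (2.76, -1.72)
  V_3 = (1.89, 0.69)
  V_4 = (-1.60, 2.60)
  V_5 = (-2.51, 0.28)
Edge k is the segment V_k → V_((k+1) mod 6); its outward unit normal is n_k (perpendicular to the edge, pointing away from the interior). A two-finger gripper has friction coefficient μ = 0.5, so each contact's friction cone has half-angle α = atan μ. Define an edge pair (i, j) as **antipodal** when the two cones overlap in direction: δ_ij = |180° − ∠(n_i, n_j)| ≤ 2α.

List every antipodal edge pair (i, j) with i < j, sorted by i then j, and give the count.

count = 6; pairs: (0,2), (0,3), (1,3), (2,4), (2,5), (3,5)

α = atan 0.5 = 26.57°;  2α = 53.13°
n_0 = (-0.5790, -0.8153)
n_1 = (+0.1667, -0.9860)
n_2 = (+0.9406, +0.3395)
n_3 = (+0.4801, +0.8772)
n_4 = (-0.9309, +0.3652)
n_5 = (-0.8019, -0.5974)
  (0,1): δ = 135.02°  ·
  (0,2): δ = 34.77°  ✓
  (0,3): δ = 6.69°  ✓
  (0,4): δ = 103.96°  ·
  (0,5): δ = 162.07°  ·
  (1,2): δ = 79.75°  ·
  (1,3): δ = 38.29°  ✓
  (1,4): δ = 58.99°  ·
  (1,5): δ = 117.09°  ·
  (2,3): δ = 138.54°  ·
  (2,4): δ = 41.27°  ✓
  (2,5): δ = 16.84°  ✓
  (3,4): δ = 82.73°  ·
  (3,5): δ = 24.62°  ✓
  (4,5): δ = 121.90°  ·
antipodal pairs: 6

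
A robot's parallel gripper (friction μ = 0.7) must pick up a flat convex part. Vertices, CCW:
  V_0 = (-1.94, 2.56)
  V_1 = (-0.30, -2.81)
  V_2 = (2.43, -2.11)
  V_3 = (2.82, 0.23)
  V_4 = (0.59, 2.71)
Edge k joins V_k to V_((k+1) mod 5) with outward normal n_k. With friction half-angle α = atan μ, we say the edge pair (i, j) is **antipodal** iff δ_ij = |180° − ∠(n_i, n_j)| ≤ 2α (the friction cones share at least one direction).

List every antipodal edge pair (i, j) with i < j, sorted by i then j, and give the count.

α = atan 0.7 = 34.99°;  2α = 69.98°
n_0 = (-0.9564, -0.2921)
n_1 = (+0.2484, -0.9687)
n_2 = (+0.9864, -0.1644)
n_3 = (+0.7436, +0.6686)
n_4 = (-0.0592, +0.9982)
  (0,1): δ = 92.60°  ·
  (0,2): δ = 26.45°  ✓
  (0,3): δ = 24.98°  ✓
  (0,4): δ = 76.41°  ·
  (1,2): δ = 113.84°  ·
  (1,3): δ = 62.42°  ✓
  (1,4): δ = 10.99°  ✓
  (2,3): δ = 128.58°  ·
  (2,4): δ = 77.14°  ·
  (3,4): δ = 128.57°  ·
antipodal pairs: 4

count = 4; pairs: (0,2), (0,3), (1,3), (1,4)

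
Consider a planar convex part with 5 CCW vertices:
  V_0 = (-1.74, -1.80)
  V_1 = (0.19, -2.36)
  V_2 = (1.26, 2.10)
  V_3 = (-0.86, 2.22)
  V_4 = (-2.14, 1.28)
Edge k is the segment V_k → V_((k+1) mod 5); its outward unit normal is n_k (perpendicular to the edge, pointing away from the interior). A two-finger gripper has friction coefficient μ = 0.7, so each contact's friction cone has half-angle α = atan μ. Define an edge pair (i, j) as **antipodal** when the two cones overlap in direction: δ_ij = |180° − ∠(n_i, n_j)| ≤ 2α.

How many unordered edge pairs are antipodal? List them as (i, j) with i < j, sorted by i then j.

count = 4; pairs: (0,2), (0,3), (1,3), (1,4)

α = atan 0.7 = 34.99°;  2α = 69.98°
n_0 = (-0.2787, -0.9604)
n_1 = (+0.9724, -0.2333)
n_2 = (+0.0565, +0.9984)
n_3 = (-0.5919, +0.8060)
n_4 = (-0.9917, -0.1288)
  (0,1): δ = 87.31°  ·
  (0,2): δ = 12.94°  ✓
  (0,3): δ = 52.47°  ✓
  (0,4): δ = 113.58°  ·
  (1,2): δ = 79.75°  ·
  (1,3): δ = 40.22°  ✓
  (1,4): δ = 20.89°  ✓
  (2,3): δ = 140.47°  ·
  (2,4): δ = 79.36°  ·
  (3,4): δ = 118.89°  ·
antipodal pairs: 4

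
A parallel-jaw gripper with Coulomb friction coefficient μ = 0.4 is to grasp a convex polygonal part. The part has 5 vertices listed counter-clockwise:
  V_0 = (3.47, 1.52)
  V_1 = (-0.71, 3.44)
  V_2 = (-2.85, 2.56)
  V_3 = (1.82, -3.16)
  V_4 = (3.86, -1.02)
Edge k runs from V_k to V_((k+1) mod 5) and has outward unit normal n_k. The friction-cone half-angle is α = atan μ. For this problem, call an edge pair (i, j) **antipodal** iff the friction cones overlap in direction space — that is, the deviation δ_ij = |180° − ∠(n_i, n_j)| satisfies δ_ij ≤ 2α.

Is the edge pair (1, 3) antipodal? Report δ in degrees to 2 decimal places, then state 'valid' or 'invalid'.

α = atan 0.4 = 21.80°;  2α = 43.60°
edge 1: e_1 = (-2.14, -0.88);  n_1 = (-0.3803, +0.9249)
edge 3: e_3 = (+2.04, +2.14);  n_3 = (+0.7238, -0.6900)
∠(n_1, n_3) = 155.98°
δ = |180° − 155.98°| = 24.02°
24.02° ≤ 2α = 43.60°  →  valid

δ = 24.02°, valid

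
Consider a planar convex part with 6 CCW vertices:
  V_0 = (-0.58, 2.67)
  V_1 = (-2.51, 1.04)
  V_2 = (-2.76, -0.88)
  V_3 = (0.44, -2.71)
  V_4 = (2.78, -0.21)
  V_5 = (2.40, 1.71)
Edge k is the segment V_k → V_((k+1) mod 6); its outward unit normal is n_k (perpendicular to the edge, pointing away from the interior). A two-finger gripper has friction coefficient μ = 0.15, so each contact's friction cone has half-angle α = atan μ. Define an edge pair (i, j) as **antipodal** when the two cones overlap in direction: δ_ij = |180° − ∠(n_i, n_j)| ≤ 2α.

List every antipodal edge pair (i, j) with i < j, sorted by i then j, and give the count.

count = 2; pairs: (0,3), (2,5)

α = atan 0.15 = 8.53°;  2α = 17.06°
n_0 = (-0.6452, +0.7640)
n_1 = (-0.9916, +0.1291)
n_2 = (-0.4964, -0.8681)
n_3 = (+0.7301, -0.6834)
n_4 = (+0.9810, +0.1942)
n_5 = (+0.3066, +0.9518)
  (0,1): δ = 137.60°  ·
  (0,2): δ = 69.95°  ·
  (0,3): δ = 6.71°  ✓
  (0,4): δ = 61.01°  ·
  (0,5): δ = 121.96°  ·
  (1,2): δ = 112.35°  ·
  (1,3): δ = 35.69°  ·
  (1,4): δ = 18.61°  ·
  (1,5): δ = 79.56°  ·
  (2,3): δ = 103.34°  ·
  (2,4): δ = 49.04°  ·
  (2,5): δ = 11.91°  ✓
  (3,4): δ = 125.70°  ·
  (3,5): δ = 64.75°  ·
  (4,5): δ = 119.05°  ·
antipodal pairs: 2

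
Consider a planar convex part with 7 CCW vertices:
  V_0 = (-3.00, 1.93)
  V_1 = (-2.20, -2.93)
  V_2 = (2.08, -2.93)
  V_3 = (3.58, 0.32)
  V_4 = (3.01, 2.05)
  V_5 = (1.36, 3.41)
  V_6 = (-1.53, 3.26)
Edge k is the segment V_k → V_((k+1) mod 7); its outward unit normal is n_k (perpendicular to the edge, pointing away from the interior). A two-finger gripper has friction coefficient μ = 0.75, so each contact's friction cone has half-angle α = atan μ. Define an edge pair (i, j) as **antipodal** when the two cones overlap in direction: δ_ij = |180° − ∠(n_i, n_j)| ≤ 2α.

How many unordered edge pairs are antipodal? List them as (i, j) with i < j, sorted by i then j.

count = 10; pairs: (0,2), (0,3), (0,4), (1,3), (1,4), (1,5), (1,6), (2,5), (2,6), (3,6)

α = atan 0.75 = 36.87°;  2α = 73.74°
n_0 = (-0.9867, -0.1624)
n_1 = (+0.0000, -1.0000)
n_2 = (+0.9080, -0.4191)
n_3 = (+0.9498, +0.3129)
n_4 = (+0.6360, +0.7717)
n_5 = (-0.0518, +0.9987)
n_6 = (-0.6709, +0.7415)
  (0,1): δ = 99.35°  ·
  (0,2): δ = 34.12°  ✓
  (0,3): δ = 8.89°  ✓
  (0,4): δ = 41.16°  ✓
  (0,5): δ = 83.62°  ·
  (0,6): δ = 122.79°  ·
  (1,2): δ = 114.78°  ·
  (1,3): δ = 71.76°  ✓
  (1,4): δ = 39.50°  ✓
  (1,5): δ = 2.97°  ✓
  (1,6): δ = 42.14°  ✓
  (2,3): δ = 136.99°  ·
  (2,4): δ = 104.72°  ·
  (2,5): δ = 62.25°  ✓
  (2,6): δ = 23.09°  ✓
  (3,4): δ = 147.73°  ·
  (3,5): δ = 105.26°  ·
  (3,6): δ = 66.10°  ✓
  (4,5): δ = 137.53°  ·
  (4,6): δ = 98.37°  ·
  (5,6): δ = 140.83°  ·
antipodal pairs: 10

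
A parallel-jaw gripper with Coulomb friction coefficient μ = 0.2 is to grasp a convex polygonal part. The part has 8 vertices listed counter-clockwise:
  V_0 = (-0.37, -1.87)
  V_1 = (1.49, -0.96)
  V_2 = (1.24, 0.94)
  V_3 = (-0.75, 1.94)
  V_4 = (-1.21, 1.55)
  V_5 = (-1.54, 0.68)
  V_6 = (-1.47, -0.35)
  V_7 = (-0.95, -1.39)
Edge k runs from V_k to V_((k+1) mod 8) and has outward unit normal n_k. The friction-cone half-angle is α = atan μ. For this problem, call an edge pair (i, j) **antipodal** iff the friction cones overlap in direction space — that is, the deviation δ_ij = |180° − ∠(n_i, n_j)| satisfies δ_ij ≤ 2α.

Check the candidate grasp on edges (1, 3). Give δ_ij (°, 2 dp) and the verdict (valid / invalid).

α = atan 0.2 = 11.31°;  2α = 22.62°
edge 1: e_1 = (-0.25, +1.90);  n_1 = (+0.9915, +0.1305)
edge 3: e_3 = (-0.46, -0.39);  n_3 = (-0.6467, +0.7628)
∠(n_1, n_3) = 122.80°
δ = |180° − 122.80°| = 57.20°
57.20° > 2α = 22.62°  →  invalid

δ = 57.20°, invalid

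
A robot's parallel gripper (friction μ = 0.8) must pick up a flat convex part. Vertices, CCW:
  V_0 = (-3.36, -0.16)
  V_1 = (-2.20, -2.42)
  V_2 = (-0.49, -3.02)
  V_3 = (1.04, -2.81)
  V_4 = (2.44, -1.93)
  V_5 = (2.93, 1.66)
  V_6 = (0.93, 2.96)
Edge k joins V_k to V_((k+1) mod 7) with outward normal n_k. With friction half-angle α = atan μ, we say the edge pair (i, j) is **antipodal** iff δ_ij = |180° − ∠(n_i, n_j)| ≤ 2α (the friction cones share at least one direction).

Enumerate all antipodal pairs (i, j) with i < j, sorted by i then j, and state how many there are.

α = atan 0.8 = 38.66°;  2α = 77.32°
n_0 = (-0.8897, -0.4566)
n_1 = (-0.3311, -0.9436)
n_2 = (+0.1360, -0.9907)
n_3 = (+0.5322, -0.8466)
n_4 = (+0.9908, -0.1352)
n_5 = (+0.5450, +0.8384)
n_6 = (-0.5882, +0.8087)
  (0,1): δ = 136.51°  ·
  (0,2): δ = 109.35°  ·
  (0,3): δ = 85.02°  ·
  (0,4): δ = 34.94°  ✓
  (0,5): δ = 29.81°  ✓
  (0,6): δ = 98.86°  ·
  (1,2): δ = 152.85°  ·
  (1,3): δ = 128.51°  ·
  (1,4): δ = 78.44°  ·
  (1,5): δ = 13.69°  ✓
  (1,6): δ = 55.36°  ✓
  (2,3): δ = 155.66°  ·
  (2,4): δ = 105.59°  ·
  (2,5): δ = 40.84°  ✓
  (2,6): δ = 28.21°  ✓
  (3,4): δ = 129.92°  ·
  (3,5): δ = 65.18°  ✓
  (3,6): δ = 3.88°  ✓
  (4,5): δ = 115.25°  ·
  (4,6): δ = 46.20°  ✓
  (5,6): δ = 110.95°  ·
antipodal pairs: 9

count = 9; pairs: (0,4), (0,5), (1,5), (1,6), (2,5), (2,6), (3,5), (3,6), (4,6)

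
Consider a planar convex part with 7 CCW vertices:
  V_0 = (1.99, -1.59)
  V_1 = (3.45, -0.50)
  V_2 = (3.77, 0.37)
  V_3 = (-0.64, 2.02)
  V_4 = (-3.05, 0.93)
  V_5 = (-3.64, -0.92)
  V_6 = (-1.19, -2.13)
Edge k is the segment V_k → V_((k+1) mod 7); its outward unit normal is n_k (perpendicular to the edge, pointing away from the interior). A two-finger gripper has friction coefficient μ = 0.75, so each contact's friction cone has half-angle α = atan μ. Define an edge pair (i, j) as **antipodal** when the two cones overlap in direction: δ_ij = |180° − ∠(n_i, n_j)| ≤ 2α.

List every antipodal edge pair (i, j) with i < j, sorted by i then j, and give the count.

α = atan 0.75 = 36.87°;  2α = 73.74°
n_0 = (+0.5982, -0.8013)
n_1 = (+0.9385, -0.3452)
n_2 = (+0.3504, +0.9366)
n_3 = (-0.4121, +0.9111)
n_4 = (-0.9527, +0.3038)
n_5 = (-0.4428, -0.8966)
n_6 = (+0.1674, -0.9859)
  (0,1): δ = 146.94°  ·
  (0,2): δ = 57.26°  ✓
  (0,3): δ = 12.41°  ✓
  (0,4): δ = 35.57°  ✓
  (0,5): δ = 116.97°  ·
  (0,6): δ = 152.89°  ·
  (1,2): δ = 90.32°  ·
  (1,3): δ = 45.47°  ✓
  (1,4): δ = 2.51°  ✓
  (1,5): δ = 83.91°  ·
  (1,6): δ = 119.83°  ·
  (2,3): δ = 135.15°  ·
  (2,4): δ = 87.18°  ·
  (2,5): δ = 5.77°  ✓
  (2,6): δ = 30.15°  ✓
  (3,4): δ = 132.02°  ·
  (3,5): δ = 50.62°  ✓
  (3,6): δ = 14.70°  ✓
  (4,5): δ = 98.60°  ·
  (4,6): δ = 62.67°  ✓
  (5,6): δ = 144.08°  ·
antipodal pairs: 10

count = 10; pairs: (0,2), (0,3), (0,4), (1,3), (1,4), (2,5), (2,6), (3,5), (3,6), (4,6)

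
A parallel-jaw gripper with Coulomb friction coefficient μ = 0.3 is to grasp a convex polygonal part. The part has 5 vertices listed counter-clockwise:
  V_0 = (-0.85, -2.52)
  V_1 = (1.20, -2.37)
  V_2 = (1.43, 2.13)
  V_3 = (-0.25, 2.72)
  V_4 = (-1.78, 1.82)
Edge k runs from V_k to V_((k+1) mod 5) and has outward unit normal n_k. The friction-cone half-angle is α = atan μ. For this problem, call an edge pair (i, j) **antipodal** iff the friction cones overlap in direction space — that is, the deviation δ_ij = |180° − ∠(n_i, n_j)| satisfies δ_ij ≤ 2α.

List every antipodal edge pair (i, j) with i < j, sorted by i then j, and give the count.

α = atan 0.3 = 16.70°;  2α = 33.40°
n_0 = (+0.0730, -0.9973)
n_1 = (+0.9987, -0.0510)
n_2 = (+0.3314, +0.9435)
n_3 = (-0.5070, +0.8619)
n_4 = (-0.9778, -0.2095)
  (0,1): δ = 97.11°  ·
  (0,2): δ = 23.54°  ✓
  (0,3): δ = 26.28°  ✓
  (0,4): δ = 97.91°  ·
  (1,2): δ = 106.42°  ·
  (1,3): δ = 56.61°  ·
  (1,4): δ = 15.02°  ✓
  (2,3): δ = 130.18°  ·
  (2,4): δ = 58.55°  ·
  (3,4): δ = 108.37°  ·
antipodal pairs: 3

count = 3; pairs: (0,2), (0,3), (1,4)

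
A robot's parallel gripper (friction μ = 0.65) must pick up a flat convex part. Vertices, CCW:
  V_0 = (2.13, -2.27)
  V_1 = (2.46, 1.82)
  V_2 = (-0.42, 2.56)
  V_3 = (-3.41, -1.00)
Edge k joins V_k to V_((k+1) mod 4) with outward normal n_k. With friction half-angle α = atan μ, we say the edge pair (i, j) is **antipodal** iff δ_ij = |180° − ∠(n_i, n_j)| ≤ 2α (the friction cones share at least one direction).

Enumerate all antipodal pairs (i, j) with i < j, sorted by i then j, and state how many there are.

count = 3; pairs: (0,2), (1,3), (2,3)

α = atan 0.65 = 33.02°;  2α = 66.05°
n_0 = (+0.9968, -0.0804)
n_1 = (+0.2489, +0.9685)
n_2 = (-0.7657, +0.6431)
n_3 = (-0.2234, -0.9747)
  (0,1): δ = 99.80°  ·
  (0,2): δ = 35.41°  ✓
  (0,3): δ = 81.70°  ·
  (1,2): δ = 115.62°  ·
  (1,3): δ = 1.50°  ✓
  (2,3): δ = 62.89°  ✓
antipodal pairs: 3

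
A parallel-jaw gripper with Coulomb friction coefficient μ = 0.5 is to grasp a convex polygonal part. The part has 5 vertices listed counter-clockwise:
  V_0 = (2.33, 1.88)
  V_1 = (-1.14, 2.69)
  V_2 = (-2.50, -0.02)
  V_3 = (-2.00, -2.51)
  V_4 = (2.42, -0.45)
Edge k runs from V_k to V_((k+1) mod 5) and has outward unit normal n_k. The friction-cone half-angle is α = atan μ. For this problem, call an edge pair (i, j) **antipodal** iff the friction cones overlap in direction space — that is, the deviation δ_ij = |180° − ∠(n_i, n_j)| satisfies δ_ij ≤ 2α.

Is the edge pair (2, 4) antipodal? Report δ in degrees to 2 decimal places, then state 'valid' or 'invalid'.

α = atan 0.5 = 26.57°;  2α = 53.13°
edge 2: e_2 = (+0.50, -2.49);  n_2 = (-0.9804, -0.1969)
edge 4: e_4 = (-0.09, +2.33);  n_4 = (+0.9993, +0.0386)
∠(n_2, n_4) = 170.86°
δ = |180° − 170.86°| = 9.14°
9.14° ≤ 2α = 53.13°  →  valid

δ = 9.14°, valid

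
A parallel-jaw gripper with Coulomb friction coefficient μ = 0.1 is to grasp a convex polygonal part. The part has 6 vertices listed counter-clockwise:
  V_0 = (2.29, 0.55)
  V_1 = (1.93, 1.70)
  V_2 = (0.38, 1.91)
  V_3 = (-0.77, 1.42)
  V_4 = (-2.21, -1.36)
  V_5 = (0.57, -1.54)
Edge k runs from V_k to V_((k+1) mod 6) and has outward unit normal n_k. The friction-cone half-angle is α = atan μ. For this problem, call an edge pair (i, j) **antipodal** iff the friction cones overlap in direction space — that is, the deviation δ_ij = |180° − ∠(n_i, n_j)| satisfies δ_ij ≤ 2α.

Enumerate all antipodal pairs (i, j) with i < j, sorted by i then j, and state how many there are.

count = 1; pairs: (1,4)

α = atan 0.1 = 5.71°;  2α = 11.42°
n_0 = (+0.9543, +0.2987)
n_1 = (+0.1343, +0.9909)
n_2 = (-0.3920, +0.9200)
n_3 = (-0.8879, +0.4599)
n_4 = (-0.0646, -0.9979)
n_5 = (+0.7721, -0.6354)
  (0,1): δ = 115.10°  ·
  (0,2): δ = 84.30°  ·
  (0,3): δ = 44.77°  ·
  (0,4): δ = 68.91°  ·
  (0,5): δ = 123.16°  ·
  (1,2): δ = 149.21°  ·
  (1,3): δ = 109.67°  ·
  (1,4): δ = 4.01°  ✓
  (1,5): δ = 58.26°  ·
  (2,3): δ = 140.46°  ·
  (2,4): δ = 26.78°  ·
  (2,5): δ = 27.47°  ·
  (3,4): δ = 66.32°  ·
  (3,5): δ = 12.07°  ·
  (4,5): δ = 125.75°  ·
antipodal pairs: 1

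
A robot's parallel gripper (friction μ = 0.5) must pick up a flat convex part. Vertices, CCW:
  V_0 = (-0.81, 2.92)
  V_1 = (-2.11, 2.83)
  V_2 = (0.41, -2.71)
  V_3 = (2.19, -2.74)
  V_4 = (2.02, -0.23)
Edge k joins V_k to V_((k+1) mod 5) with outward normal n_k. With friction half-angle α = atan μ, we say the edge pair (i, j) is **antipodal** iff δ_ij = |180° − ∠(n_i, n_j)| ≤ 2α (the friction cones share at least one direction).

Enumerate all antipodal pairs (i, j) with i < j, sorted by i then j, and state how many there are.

α = atan 0.5 = 26.57°;  2α = 53.13°
n_0 = (-0.0691, +0.9976)
n_1 = (-0.9103, -0.4141)
n_2 = (-0.0169, -0.9999)
n_3 = (+0.9977, +0.0676)
n_4 = (+0.7439, +0.6683)
  (0,1): δ = 69.50°  ·
  (0,2): δ = 4.93°  ✓
  (0,3): δ = 89.91°  ·
  (0,4): δ = 127.98°  ·
  (1,2): δ = 115.43°  ·
  (1,3): δ = 20.58°  ✓
  (1,4): δ = 17.48°  ✓
  (2,3): δ = 85.16°  ·
  (2,4): δ = 47.10°  ✓
  (3,4): δ = 141.94°  ·
antipodal pairs: 4

count = 4; pairs: (0,2), (1,3), (1,4), (2,4)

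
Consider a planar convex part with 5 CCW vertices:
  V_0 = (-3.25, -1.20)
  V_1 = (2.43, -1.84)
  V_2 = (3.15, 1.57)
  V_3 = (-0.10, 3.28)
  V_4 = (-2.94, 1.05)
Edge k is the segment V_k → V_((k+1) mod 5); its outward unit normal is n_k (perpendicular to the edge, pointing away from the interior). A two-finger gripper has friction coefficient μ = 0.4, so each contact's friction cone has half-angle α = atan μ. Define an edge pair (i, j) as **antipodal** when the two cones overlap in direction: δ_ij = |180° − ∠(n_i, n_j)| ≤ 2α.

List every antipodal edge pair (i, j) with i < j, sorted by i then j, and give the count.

count = 3; pairs: (0,2), (1,3), (1,4)

α = atan 0.4 = 21.80°;  2α = 43.60°
n_0 = (-0.1120, -0.9937)
n_1 = (+0.9784, -0.2066)
n_2 = (+0.4656, +0.8850)
n_3 = (-0.6176, +0.7865)
n_4 = (-0.9906, +0.1365)
  (0,1): δ = 95.49°  ·
  (0,2): δ = 21.32°  ✓
  (0,3): δ = 44.57°  ·
  (0,4): δ = 88.58°  ·
  (1,2): δ = 105.83°  ·
  (1,3): δ = 39.94°  ✓
  (1,4): δ = 4.08°  ✓
  (2,3): δ = 114.11°  ·
  (2,4): δ = 70.09°  ·
  (3,4): δ = 135.98°  ·
antipodal pairs: 3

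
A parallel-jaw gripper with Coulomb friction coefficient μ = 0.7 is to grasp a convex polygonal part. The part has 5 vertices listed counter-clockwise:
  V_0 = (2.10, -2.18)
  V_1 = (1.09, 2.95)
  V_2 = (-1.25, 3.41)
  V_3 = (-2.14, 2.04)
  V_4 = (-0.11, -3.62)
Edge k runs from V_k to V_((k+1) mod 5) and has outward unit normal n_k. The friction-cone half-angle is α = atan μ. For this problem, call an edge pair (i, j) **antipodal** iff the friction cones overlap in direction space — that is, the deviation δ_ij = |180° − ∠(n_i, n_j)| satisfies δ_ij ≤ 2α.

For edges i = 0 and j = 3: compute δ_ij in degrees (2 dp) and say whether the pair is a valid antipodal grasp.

δ = 8.59°, valid

α = atan 0.7 = 34.99°;  2α = 69.98°
edge 0: e_0 = (-1.01, +5.13);  n_0 = (+0.9812, +0.1932)
edge 3: e_3 = (+2.03, -5.66);  n_3 = (-0.9413, -0.3376)
∠(n_0, n_3) = 171.41°
δ = |180° − 171.41°| = 8.59°
8.59° ≤ 2α = 69.98°  →  valid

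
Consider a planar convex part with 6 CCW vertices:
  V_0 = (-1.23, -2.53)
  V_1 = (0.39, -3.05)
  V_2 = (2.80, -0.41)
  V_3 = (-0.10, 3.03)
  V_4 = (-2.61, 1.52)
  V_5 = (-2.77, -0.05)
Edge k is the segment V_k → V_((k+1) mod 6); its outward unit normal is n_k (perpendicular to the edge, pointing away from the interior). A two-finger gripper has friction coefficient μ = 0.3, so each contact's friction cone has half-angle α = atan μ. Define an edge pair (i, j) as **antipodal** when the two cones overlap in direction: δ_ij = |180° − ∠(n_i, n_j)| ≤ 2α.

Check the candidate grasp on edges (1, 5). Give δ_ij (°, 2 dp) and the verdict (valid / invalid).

δ = 74.23°, invalid

α = atan 0.3 = 16.70°;  2α = 33.40°
edge 1: e_1 = (+2.41, +2.64);  n_1 = (+0.7385, -0.6742)
edge 5: e_5 = (+1.54, -2.48);  n_5 = (-0.8495, -0.5275)
∠(n_1, n_5) = 105.77°
δ = |180° − 105.77°| = 74.23°
74.23° > 2α = 33.40°  →  invalid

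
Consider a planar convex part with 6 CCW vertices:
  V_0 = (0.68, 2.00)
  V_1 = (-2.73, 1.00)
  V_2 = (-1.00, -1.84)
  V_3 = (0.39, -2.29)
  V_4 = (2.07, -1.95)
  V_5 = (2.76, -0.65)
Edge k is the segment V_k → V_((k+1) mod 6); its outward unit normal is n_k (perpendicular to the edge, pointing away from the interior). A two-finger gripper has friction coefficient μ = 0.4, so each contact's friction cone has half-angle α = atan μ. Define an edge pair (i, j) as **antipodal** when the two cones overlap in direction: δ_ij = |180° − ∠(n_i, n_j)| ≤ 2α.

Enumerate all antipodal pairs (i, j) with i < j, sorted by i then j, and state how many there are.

count = 4; pairs: (0,2), (0,3), (1,5), (2,5)

α = atan 0.4 = 21.80°;  2α = 43.60°
n_0 = (-0.2814, +0.9596)
n_1 = (-0.8540, -0.5202)
n_2 = (-0.3080, -0.9514)
n_3 = (+0.1984, -0.9801)
n_4 = (+0.8833, -0.4688)
n_5 = (+0.7866, +0.6174)
  (0,1): δ = 75.00°  ·
  (0,2): δ = 34.28°  ✓
  (0,3): δ = 4.90°  ✓
  (0,4): δ = 45.70°  ·
  (0,5): δ = 111.78°  ·
  (1,2): δ = 139.29°  ·
  (1,3): δ = 109.91°  ·
  (1,4): δ = 59.31°  ·
  (1,5): δ = 6.78°  ✓
  (2,3): δ = 150.62°  ·
  (2,4): δ = 100.02°  ·
  (2,5): δ = 33.93°  ✓
  (3,4): δ = 129.40°  ·
  (3,5): δ = 63.31°  ·
  (4,5): δ = 113.91°  ·
antipodal pairs: 4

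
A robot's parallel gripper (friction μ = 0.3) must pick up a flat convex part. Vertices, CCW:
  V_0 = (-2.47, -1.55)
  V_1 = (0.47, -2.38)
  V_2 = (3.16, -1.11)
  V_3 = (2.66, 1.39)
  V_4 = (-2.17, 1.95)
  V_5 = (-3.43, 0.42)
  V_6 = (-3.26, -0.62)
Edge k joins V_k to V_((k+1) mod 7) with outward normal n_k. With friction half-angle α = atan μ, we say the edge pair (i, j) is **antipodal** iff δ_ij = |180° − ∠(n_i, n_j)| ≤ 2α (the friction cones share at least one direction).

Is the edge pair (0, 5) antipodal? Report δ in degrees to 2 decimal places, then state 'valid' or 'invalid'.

α = atan 0.3 = 16.70°;  2α = 33.40°
edge 0: e_0 = (+2.94, -0.83);  n_0 = (-0.2717, -0.9624)
edge 5: e_5 = (+0.17, -1.04);  n_5 = (-0.9869, -0.1613)
∠(n_0, n_5) = 64.95°
δ = |180° − 64.95°| = 115.05°
115.05° > 2α = 33.40°  →  invalid

δ = 115.05°, invalid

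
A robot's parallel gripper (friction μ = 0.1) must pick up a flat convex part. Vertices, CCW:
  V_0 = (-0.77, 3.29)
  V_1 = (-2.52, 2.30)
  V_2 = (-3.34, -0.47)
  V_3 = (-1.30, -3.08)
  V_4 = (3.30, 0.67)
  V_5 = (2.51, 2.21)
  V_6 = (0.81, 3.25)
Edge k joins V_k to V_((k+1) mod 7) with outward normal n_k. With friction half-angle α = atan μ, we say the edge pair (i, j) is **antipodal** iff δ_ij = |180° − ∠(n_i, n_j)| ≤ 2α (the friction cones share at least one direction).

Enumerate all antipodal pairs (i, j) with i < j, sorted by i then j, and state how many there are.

α = atan 0.1 = 5.71°;  2α = 11.42°
n_0 = (-0.4924, +0.8704)
n_1 = (-0.9589, +0.2839)
n_2 = (-0.7879, -0.6158)
n_3 = (+0.6319, -0.7751)
n_4 = (+0.8898, +0.4564)
n_5 = (+0.5219, +0.8530)
n_6 = (+0.0253, +0.9997)
  (0,1): δ = 135.99°  ·
  (0,2): δ = 81.49°  ·
  (0,3): δ = 9.69°  ✓
  (0,4): δ = 87.66°  ·
  (0,5): δ = 119.05°  ·
  (0,6): δ = 149.05°  ·
  (1,2): δ = 125.50°  ·
  (1,3): δ = 34.32°  ·
  (1,4): δ = 43.65°  ·
  (1,5): δ = 75.03°  ·
  (1,6): δ = 105.04°  ·
  (2,3): δ = 88.82°  ·
  (2,4): δ = 10.85°  ✓
  (2,5): δ = 20.53°  ·
  (2,6): δ = 50.54°  ·
  (3,4): δ = 102.03°  ·
  (3,5): δ = 70.64°  ·
  (3,6): δ = 40.64°  ·
  (4,5): δ = 148.61°  ·
  (4,6): δ = 118.61°  ·
  (5,6): δ = 149.99°  ·
antipodal pairs: 2

count = 2; pairs: (0,3), (2,4)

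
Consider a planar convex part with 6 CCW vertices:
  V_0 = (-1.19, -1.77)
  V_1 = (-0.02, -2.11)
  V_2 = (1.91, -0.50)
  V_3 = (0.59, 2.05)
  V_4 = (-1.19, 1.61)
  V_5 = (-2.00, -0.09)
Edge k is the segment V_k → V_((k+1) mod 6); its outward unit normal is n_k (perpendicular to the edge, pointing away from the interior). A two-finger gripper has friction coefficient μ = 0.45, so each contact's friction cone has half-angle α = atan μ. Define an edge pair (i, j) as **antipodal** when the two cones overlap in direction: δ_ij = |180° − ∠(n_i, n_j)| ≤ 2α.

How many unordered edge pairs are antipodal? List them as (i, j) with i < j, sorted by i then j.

α = atan 0.45 = 24.23°;  2α = 48.46°
n_0 = (-0.2791, -0.9603)
n_1 = (+0.6406, -0.7679)
n_2 = (+0.8881, +0.4597)
n_3 = (-0.2400, +0.9708)
n_4 = (-0.9028, +0.4301)
n_5 = (-0.9008, -0.4343)
  (0,1): δ = 123.96°  ·
  (0,2): δ = 46.43°  ✓
  (0,3): δ = 30.09°  ✓
  (0,4): δ = 80.73°  ·
  (0,5): δ = 131.94°  ·
  (1,2): δ = 102.47°  ·
  (1,3): δ = 25.95°  ✓
  (1,4): δ = 24.69°  ✓
  (1,5): δ = 75.91°  ·
  (2,3): δ = 103.48°  ·
  (2,4): δ = 52.84°  ·
  (2,5): δ = 1.63°  ✓
  (3,4): δ = 129.36°  ·
  (3,5): δ = 78.14°  ·
  (4,5): δ = 128.78°  ·
antipodal pairs: 5

count = 5; pairs: (0,2), (0,3), (1,3), (1,4), (2,5)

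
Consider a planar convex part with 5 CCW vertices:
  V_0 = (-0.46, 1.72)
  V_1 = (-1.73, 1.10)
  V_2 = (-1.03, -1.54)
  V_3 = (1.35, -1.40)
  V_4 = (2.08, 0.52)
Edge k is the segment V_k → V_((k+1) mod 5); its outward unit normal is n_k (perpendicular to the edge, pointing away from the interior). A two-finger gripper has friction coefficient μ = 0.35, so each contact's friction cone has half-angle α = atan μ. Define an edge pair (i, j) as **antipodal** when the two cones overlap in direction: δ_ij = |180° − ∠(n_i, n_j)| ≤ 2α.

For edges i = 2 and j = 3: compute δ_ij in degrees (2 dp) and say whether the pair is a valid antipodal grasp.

α = atan 0.35 = 19.29°;  2α = 38.58°
edge 2: e_2 = (+2.38, +0.14);  n_2 = (+0.0587, -0.9983)
edge 3: e_3 = (+0.73, +1.92);  n_3 = (+0.9347, -0.3554)
∠(n_2, n_3) = 65.82°
δ = |180° − 65.82°| = 114.18°
114.18° > 2α = 38.58°  →  invalid

δ = 114.18°, invalid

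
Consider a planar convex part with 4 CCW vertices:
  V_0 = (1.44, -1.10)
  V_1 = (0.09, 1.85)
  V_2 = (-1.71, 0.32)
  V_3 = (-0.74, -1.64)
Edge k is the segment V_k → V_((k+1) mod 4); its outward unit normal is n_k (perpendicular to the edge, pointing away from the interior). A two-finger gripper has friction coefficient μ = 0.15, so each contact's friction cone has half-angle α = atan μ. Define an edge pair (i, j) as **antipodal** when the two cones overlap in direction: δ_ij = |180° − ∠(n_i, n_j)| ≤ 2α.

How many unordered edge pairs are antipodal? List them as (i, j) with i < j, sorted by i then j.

α = atan 0.15 = 8.53°;  2α = 17.06°
n_0 = (+0.9093, +0.4161)
n_1 = (-0.6476, +0.7619)
n_2 = (-0.8962, -0.4436)
n_3 = (+0.2404, -0.9707)
  (0,1): δ = 74.23°  ·
  (0,2): δ = 1.74°  ✓
  (0,3): δ = 79.32°  ·
  (1,2): δ = 104.03°  ·
  (1,3): δ = 26.45°  ·
  (2,3): δ = 102.42°  ·
antipodal pairs: 1

count = 1; pairs: (0,2)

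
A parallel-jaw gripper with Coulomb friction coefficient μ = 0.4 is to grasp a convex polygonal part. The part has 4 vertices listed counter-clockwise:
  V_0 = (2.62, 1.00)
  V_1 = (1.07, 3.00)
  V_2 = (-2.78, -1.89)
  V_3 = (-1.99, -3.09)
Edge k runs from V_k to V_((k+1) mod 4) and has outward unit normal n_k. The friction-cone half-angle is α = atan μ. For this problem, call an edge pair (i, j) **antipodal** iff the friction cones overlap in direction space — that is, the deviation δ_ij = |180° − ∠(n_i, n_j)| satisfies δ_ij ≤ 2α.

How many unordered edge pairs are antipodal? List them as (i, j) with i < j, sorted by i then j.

count = 2; pairs: (0,2), (1,3)

α = atan 0.4 = 21.80°;  2α = 43.60°
n_0 = (+0.7904, +0.6126)
n_1 = (-0.7857, +0.6186)
n_2 = (-0.8352, -0.5499)
n_3 = (+0.6637, -0.7480)
  (0,1): δ = 75.99°  ·
  (0,2): δ = 4.42°  ✓
  (0,3): δ = 93.80°  ·
  (1,2): δ = 108.43°  ·
  (1,3): δ = 10.21°  ✓
  (2,3): δ = 81.78°  ·
antipodal pairs: 2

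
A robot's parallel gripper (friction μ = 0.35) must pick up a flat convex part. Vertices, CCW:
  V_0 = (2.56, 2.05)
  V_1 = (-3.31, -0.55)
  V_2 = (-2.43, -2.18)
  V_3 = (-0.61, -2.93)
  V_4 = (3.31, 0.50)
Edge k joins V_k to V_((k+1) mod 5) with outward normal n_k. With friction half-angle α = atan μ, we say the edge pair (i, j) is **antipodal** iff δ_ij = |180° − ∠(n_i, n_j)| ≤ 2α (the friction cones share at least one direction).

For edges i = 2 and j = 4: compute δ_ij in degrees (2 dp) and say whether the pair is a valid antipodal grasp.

δ = 41.78°, invalid

α = atan 0.35 = 19.29°;  2α = 38.58°
edge 2: e_2 = (+1.82, -0.75);  n_2 = (-0.3810, -0.9246)
edge 4: e_4 = (-0.75, +1.55);  n_4 = (+0.9002, +0.4356)
∠(n_2, n_4) = 138.22°
δ = |180° − 138.22°| = 41.78°
41.78° > 2α = 38.58°  →  invalid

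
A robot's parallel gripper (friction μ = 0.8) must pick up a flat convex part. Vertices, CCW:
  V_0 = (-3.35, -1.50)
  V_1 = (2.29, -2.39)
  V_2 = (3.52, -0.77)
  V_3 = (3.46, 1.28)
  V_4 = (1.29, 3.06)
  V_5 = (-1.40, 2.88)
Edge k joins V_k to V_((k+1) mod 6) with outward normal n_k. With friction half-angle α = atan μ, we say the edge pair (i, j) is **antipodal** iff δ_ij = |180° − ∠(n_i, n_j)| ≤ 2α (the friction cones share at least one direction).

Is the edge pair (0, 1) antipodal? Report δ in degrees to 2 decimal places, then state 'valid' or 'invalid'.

δ = 118.24°, invalid

α = atan 0.8 = 38.66°;  2α = 77.32°
edge 0: e_0 = (+5.64, -0.89);  n_0 = (-0.1559, -0.9878)
edge 1: e_1 = (+1.23, +1.62);  n_1 = (+0.7964, -0.6047)
∠(n_0, n_1) = 61.76°
δ = |180° − 61.76°| = 118.24°
118.24° > 2α = 77.32°  →  invalid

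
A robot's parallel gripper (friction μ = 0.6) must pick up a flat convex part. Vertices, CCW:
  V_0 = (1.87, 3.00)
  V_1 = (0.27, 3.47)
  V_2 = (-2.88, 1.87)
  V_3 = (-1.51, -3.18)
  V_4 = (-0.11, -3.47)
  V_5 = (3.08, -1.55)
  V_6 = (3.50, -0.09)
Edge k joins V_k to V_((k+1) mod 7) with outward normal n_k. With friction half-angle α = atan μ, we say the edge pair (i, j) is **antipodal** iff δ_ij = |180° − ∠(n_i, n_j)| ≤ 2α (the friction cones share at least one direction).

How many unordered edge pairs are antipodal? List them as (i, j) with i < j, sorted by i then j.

count = 9; pairs: (0,2), (0,3), (0,4), (1,3), (1,4), (1,5), (2,5), (2,6), (3,6)

α = atan 0.6 = 30.96°;  2α = 61.93°
n_0 = (+0.2818, +0.9595)
n_1 = (-0.4529, +0.8916)
n_2 = (-0.9651, -0.2618)
n_3 = (-0.2028, -0.9792)
n_4 = (+0.5157, -0.8568)
n_5 = (+0.9610, -0.2765)
n_6 = (+0.8845, +0.4666)
  (0,1): δ = 136.70°  ·
  (0,2): δ = 58.45°  ✓
  (0,3): δ = 4.67°  ✓
  (0,4): δ = 47.41°  ✓
  (0,5): δ = 90.32°  ·
  (0,6): δ = 134.18°  ·
  (1,2): δ = 101.75°  ·
  (1,3): δ = 38.63°  ✓
  (1,4): δ = 4.12°  ✓
  (1,5): δ = 47.02°  ✓
  (1,6): δ = 90.88°  ·
  (2,3): δ = 116.88°  ·
  (2,4): δ = 74.14°  ·
  (2,5): δ = 31.23°  ✓
  (2,6): δ = 12.63°  ✓
  (3,4): δ = 137.25°  ·
  (3,5): δ = 94.35°  ·
  (3,6): δ = 50.49°  ✓
  (4,5): δ = 137.09°  ·
  (4,6): δ = 93.23°  ·
  (5,6): δ = 136.14°  ·
antipodal pairs: 9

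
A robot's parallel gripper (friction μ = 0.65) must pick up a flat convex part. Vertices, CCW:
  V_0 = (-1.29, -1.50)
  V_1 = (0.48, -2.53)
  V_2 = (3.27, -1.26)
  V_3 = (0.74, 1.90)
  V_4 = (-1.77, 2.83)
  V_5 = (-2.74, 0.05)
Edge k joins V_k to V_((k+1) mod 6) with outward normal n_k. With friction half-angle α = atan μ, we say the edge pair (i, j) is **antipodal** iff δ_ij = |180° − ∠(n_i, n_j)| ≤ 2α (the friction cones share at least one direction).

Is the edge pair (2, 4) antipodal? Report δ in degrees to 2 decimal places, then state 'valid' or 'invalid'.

δ = 57.92°, valid

α = atan 0.65 = 33.02°;  2α = 66.05°
edge 2: e_2 = (-2.53, +3.16);  n_2 = (+0.7806, +0.6250)
edge 4: e_4 = (-0.97, -2.78);  n_4 = (-0.9442, +0.3294)
∠(n_2, n_4) = 122.08°
δ = |180° − 122.08°| = 57.92°
57.92° ≤ 2α = 66.05°  →  valid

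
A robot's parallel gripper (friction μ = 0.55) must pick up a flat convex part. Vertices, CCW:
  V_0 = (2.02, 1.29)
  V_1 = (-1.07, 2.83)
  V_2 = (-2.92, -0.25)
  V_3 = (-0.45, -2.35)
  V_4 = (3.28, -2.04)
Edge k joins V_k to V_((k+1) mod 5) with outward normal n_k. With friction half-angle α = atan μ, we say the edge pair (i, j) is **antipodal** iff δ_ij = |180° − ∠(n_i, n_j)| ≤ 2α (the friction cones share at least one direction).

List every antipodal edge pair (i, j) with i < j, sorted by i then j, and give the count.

α = atan 0.55 = 28.81°;  2α = 57.62°
n_0 = (+0.4461, +0.8950)
n_1 = (-0.8572, +0.5149)
n_2 = (-0.6477, -0.7619)
n_3 = (+0.0828, -0.9966)
n_4 = (+0.9353, +0.3539)
  (0,1): δ = 94.50°  ·
  (0,2): δ = 13.88°  ✓
  (0,3): δ = 31.24°  ✓
  (0,4): δ = 137.22°  ·
  (1,2): δ = 99.38°  ·
  (1,3): δ = 54.26°  ✓
  (1,4): δ = 51.72°  ✓
  (2,3): δ = 134.88°  ·
  (2,4): δ = 28.90°  ✓
  (3,4): δ = 74.03°  ·
antipodal pairs: 5

count = 5; pairs: (0,2), (0,3), (1,3), (1,4), (2,4)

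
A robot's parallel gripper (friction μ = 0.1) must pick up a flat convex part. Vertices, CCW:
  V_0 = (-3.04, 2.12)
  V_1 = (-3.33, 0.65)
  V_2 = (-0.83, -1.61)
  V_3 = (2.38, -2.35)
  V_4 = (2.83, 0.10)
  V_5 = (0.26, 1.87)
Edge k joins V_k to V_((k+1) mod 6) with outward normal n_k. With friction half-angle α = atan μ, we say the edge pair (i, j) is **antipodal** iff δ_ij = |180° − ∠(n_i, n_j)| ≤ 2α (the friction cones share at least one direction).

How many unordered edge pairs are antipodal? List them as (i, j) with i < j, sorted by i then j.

count = 3; pairs: (0,3), (1,4), (2,5)

α = atan 0.1 = 5.71°;  2α = 11.42°
n_0 = (-0.9811, +0.1935)
n_1 = (-0.6706, -0.7418)
n_2 = (-0.2246, -0.9744)
n_3 = (+0.9835, -0.1807)
n_4 = (+0.5672, +0.8236)
n_5 = (+0.0755, +0.9971)
  (0,1): δ = 120.95°  ·
  (0,2): δ = 91.82°  ·
  (0,3): δ = 0.75°  ✓
  (0,4): δ = 66.60°  ·
  (0,5): δ = 96.83°  ·
  (1,2): δ = 150.87°  ·
  (1,3): δ = 58.29°  ·
  (1,4): δ = 7.56°  ✓
  (1,5): δ = 37.78°  ·
  (2,3): δ = 87.43°  ·
  (2,4): δ = 21.57°  ·
  (2,5): δ = 8.65°  ✓
  (3,4): δ = 114.15°  ·
  (3,5): δ = 83.92°  ·
  (4,5): δ = 149.78°  ·
antipodal pairs: 3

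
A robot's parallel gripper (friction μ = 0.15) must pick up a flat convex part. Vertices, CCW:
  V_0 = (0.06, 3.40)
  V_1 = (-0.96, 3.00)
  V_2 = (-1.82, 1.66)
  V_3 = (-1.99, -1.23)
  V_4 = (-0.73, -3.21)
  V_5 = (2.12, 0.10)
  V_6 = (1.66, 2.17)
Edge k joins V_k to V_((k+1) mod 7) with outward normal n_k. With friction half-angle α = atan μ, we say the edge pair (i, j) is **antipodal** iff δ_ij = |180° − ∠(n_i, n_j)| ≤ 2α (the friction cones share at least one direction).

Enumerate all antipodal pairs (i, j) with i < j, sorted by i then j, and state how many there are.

count = 2; pairs: (1,4), (2,5)

α = atan 0.15 = 8.53°;  2α = 17.06°
n_0 = (-0.3651, +0.9310)
n_1 = (-0.8416, +0.5401)
n_2 = (-0.9983, +0.0587)
n_3 = (-0.8437, -0.5369)
n_4 = (+0.7578, -0.6525)
n_5 = (+0.9762, +0.2169)
n_6 = (+0.6095, +0.7928)
  (0,1): δ = 144.10°  ·
  (0,2): δ = 114.78°  ·
  (0,3): δ = 78.94°  ·
  (0,4): δ = 27.86°  ·
  (0,5): δ = 81.12°  ·
  (0,6): δ = 121.04°  ·
  (1,2): δ = 150.67°  ·
  (1,3): δ = 114.84°  ·
  (1,4): δ = 8.04°  ✓
  (1,5): δ = 45.22°  ·
  (1,6): δ = 85.14°  ·
  (2,3): δ = 144.16°  ·
  (2,4): δ = 37.36°  ·
  (2,5): δ = 15.90°  ✓
  (2,6): δ = 55.82°  ·
  (3,4): δ = 73.20°  ·
  (3,5): δ = 19.94°  ·
  (3,6): δ = 19.98°  ·
  (4,5): δ = 126.74°  ·
  (4,6): δ = 86.82°  ·
  (5,6): δ = 140.08°  ·
antipodal pairs: 2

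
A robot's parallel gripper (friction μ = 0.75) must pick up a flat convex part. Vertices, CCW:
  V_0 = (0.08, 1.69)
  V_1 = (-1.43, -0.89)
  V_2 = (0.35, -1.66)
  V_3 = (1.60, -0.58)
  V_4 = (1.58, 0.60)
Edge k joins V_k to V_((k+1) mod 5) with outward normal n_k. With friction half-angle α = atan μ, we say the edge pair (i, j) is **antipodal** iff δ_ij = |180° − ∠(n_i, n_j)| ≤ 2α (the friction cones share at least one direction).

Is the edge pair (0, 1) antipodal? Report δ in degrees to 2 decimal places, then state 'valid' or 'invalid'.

α = atan 0.75 = 36.87°;  2α = 73.74°
edge 0: e_0 = (-1.51, -2.58);  n_0 = (-0.8631, +0.5051)
edge 1: e_1 = (+1.78, -0.77);  n_1 = (-0.3970, -0.9178)
∠(n_0, n_1) = 96.95°
δ = |180° − 96.95°| = 83.05°
83.05° > 2α = 73.74°  →  invalid

δ = 83.05°, invalid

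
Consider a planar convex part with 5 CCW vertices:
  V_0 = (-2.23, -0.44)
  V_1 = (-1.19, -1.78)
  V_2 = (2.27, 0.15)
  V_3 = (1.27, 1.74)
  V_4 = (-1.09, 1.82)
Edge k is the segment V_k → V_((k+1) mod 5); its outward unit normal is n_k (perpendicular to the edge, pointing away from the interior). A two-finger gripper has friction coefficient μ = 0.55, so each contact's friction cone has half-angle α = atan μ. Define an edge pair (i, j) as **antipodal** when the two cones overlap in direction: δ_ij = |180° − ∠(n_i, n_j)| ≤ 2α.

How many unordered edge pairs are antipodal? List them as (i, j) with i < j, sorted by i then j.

count = 4; pairs: (0,2), (0,3), (1,3), (1,4)

α = atan 0.55 = 28.81°;  2α = 57.62°
n_0 = (-0.7900, -0.6131)
n_1 = (+0.4871, -0.8733)
n_2 = (+0.8465, +0.5324)
n_3 = (+0.0339, +0.9994)
n_4 = (-0.8928, +0.4504)
  (0,1): δ = 98.66°  ·
  (0,2): δ = 5.65°  ✓
  (0,3): δ = 50.24°  ✓
  (0,4): δ = 115.42°  ·
  (1,2): δ = 86.99°  ·
  (1,3): δ = 31.09°  ✓
  (1,4): δ = 34.08°  ✓
  (2,3): δ = 124.11°  ·
  (2,4): δ = 58.93°  ·
  (3,4): δ = 114.83°  ·
antipodal pairs: 4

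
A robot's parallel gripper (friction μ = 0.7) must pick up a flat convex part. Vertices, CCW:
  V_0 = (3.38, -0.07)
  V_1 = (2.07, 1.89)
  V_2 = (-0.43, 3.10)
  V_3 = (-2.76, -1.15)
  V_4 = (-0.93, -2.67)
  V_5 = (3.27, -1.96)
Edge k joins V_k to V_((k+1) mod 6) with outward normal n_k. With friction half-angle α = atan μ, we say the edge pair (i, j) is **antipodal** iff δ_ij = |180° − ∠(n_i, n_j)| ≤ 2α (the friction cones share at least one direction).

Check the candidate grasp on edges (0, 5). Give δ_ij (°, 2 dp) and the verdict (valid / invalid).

α = atan 0.7 = 34.99°;  2α = 69.98°
edge 0: e_0 = (-1.31, +1.96);  n_0 = (+0.8314, +0.5557)
edge 5: e_5 = (+0.11, +1.89);  n_5 = (+0.9983, -0.0581)
∠(n_0, n_5) = 37.09°
δ = |180° − 37.09°| = 142.91°
142.91° > 2α = 69.98°  →  invalid

δ = 142.91°, invalid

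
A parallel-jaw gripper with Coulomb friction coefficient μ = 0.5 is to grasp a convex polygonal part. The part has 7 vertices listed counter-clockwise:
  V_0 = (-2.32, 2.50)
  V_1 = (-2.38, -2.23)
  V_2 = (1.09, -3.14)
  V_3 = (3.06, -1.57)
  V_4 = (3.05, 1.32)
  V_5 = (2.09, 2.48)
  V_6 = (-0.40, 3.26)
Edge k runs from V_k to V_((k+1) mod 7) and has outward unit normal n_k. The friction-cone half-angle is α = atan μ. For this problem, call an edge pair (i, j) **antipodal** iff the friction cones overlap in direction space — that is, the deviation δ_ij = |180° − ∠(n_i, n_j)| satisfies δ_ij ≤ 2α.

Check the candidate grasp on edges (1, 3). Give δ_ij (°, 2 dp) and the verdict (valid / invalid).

δ = 75.11°, invalid

α = atan 0.5 = 26.57°;  2α = 53.13°
edge 1: e_1 = (+3.47, -0.91);  n_1 = (-0.2537, -0.9673)
edge 3: e_3 = (-0.01, +2.89);  n_3 = (+1.0000, +0.0035)
∠(n_1, n_3) = 104.89°
δ = |180° − 104.89°| = 75.11°
75.11° > 2α = 53.13°  →  invalid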